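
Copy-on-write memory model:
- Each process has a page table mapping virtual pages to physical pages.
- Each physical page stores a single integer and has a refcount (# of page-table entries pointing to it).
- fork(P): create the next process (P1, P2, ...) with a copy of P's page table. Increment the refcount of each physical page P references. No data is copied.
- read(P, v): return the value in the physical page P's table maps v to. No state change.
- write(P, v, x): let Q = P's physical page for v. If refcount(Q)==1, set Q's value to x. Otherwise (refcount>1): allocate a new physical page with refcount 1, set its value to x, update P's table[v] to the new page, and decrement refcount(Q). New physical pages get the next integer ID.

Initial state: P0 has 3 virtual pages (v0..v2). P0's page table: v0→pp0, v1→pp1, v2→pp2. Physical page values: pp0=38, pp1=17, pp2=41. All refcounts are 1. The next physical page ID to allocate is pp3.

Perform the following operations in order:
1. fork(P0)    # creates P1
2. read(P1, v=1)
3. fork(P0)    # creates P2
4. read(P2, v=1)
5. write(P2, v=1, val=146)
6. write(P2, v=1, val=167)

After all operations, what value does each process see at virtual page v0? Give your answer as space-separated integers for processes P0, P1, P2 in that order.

Op 1: fork(P0) -> P1. 3 ppages; refcounts: pp0:2 pp1:2 pp2:2
Op 2: read(P1, v1) -> 17. No state change.
Op 3: fork(P0) -> P2. 3 ppages; refcounts: pp0:3 pp1:3 pp2:3
Op 4: read(P2, v1) -> 17. No state change.
Op 5: write(P2, v1, 146). refcount(pp1)=3>1 -> COPY to pp3. 4 ppages; refcounts: pp0:3 pp1:2 pp2:3 pp3:1
Op 6: write(P2, v1, 167). refcount(pp3)=1 -> write in place. 4 ppages; refcounts: pp0:3 pp1:2 pp2:3 pp3:1
P0: v0 -> pp0 = 38
P1: v0 -> pp0 = 38
P2: v0 -> pp0 = 38

Answer: 38 38 38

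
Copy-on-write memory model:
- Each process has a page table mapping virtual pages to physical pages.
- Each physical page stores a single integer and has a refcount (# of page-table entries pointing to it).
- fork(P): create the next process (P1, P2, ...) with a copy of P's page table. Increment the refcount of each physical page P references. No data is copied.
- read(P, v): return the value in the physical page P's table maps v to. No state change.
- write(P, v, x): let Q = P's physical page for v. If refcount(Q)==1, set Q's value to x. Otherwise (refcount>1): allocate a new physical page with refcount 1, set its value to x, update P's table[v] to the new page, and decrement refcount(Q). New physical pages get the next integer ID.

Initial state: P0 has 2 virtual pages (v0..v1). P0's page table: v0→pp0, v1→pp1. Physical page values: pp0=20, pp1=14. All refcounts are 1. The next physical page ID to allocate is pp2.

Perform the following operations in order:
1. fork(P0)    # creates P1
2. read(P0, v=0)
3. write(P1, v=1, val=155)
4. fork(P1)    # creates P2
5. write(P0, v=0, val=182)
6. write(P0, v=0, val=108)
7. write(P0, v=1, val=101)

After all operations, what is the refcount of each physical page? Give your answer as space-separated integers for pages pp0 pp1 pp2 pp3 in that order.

Op 1: fork(P0) -> P1. 2 ppages; refcounts: pp0:2 pp1:2
Op 2: read(P0, v0) -> 20. No state change.
Op 3: write(P1, v1, 155). refcount(pp1)=2>1 -> COPY to pp2. 3 ppages; refcounts: pp0:2 pp1:1 pp2:1
Op 4: fork(P1) -> P2. 3 ppages; refcounts: pp0:3 pp1:1 pp2:2
Op 5: write(P0, v0, 182). refcount(pp0)=3>1 -> COPY to pp3. 4 ppages; refcounts: pp0:2 pp1:1 pp2:2 pp3:1
Op 6: write(P0, v0, 108). refcount(pp3)=1 -> write in place. 4 ppages; refcounts: pp0:2 pp1:1 pp2:2 pp3:1
Op 7: write(P0, v1, 101). refcount(pp1)=1 -> write in place. 4 ppages; refcounts: pp0:2 pp1:1 pp2:2 pp3:1

Answer: 2 1 2 1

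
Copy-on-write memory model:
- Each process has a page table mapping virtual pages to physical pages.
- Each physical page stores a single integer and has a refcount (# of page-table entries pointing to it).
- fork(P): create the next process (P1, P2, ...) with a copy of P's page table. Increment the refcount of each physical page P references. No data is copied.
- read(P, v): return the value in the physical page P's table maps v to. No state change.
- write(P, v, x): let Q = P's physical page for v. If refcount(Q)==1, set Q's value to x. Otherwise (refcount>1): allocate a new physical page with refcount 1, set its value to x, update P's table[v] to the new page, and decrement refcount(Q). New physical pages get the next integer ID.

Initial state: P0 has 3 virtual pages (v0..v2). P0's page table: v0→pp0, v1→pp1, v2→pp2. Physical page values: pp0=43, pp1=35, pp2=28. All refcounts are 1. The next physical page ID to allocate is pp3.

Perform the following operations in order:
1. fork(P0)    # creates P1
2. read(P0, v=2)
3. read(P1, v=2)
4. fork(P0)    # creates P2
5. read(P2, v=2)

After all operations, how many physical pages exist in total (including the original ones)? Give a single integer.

Op 1: fork(P0) -> P1. 3 ppages; refcounts: pp0:2 pp1:2 pp2:2
Op 2: read(P0, v2) -> 28. No state change.
Op 3: read(P1, v2) -> 28. No state change.
Op 4: fork(P0) -> P2. 3 ppages; refcounts: pp0:3 pp1:3 pp2:3
Op 5: read(P2, v2) -> 28. No state change.

Answer: 3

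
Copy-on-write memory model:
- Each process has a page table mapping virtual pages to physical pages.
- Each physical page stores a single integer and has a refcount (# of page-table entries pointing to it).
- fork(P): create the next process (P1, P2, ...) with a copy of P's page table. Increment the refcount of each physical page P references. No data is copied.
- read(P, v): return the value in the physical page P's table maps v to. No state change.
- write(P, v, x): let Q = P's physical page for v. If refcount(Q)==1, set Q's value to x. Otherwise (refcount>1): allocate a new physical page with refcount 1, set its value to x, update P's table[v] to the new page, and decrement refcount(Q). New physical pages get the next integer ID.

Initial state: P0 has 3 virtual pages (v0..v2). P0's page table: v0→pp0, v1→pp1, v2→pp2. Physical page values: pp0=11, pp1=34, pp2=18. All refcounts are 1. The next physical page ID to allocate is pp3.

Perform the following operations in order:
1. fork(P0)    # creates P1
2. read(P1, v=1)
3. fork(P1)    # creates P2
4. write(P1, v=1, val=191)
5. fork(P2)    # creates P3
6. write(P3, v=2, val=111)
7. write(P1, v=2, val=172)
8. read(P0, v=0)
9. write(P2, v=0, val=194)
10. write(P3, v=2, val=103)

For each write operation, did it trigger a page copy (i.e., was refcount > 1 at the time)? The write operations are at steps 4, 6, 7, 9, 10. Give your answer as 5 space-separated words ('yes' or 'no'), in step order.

Op 1: fork(P0) -> P1. 3 ppages; refcounts: pp0:2 pp1:2 pp2:2
Op 2: read(P1, v1) -> 34. No state change.
Op 3: fork(P1) -> P2. 3 ppages; refcounts: pp0:3 pp1:3 pp2:3
Op 4: write(P1, v1, 191). refcount(pp1)=3>1 -> COPY to pp3. 4 ppages; refcounts: pp0:3 pp1:2 pp2:3 pp3:1
Op 5: fork(P2) -> P3. 4 ppages; refcounts: pp0:4 pp1:3 pp2:4 pp3:1
Op 6: write(P3, v2, 111). refcount(pp2)=4>1 -> COPY to pp4. 5 ppages; refcounts: pp0:4 pp1:3 pp2:3 pp3:1 pp4:1
Op 7: write(P1, v2, 172). refcount(pp2)=3>1 -> COPY to pp5. 6 ppages; refcounts: pp0:4 pp1:3 pp2:2 pp3:1 pp4:1 pp5:1
Op 8: read(P0, v0) -> 11. No state change.
Op 9: write(P2, v0, 194). refcount(pp0)=4>1 -> COPY to pp6. 7 ppages; refcounts: pp0:3 pp1:3 pp2:2 pp3:1 pp4:1 pp5:1 pp6:1
Op 10: write(P3, v2, 103). refcount(pp4)=1 -> write in place. 7 ppages; refcounts: pp0:3 pp1:3 pp2:2 pp3:1 pp4:1 pp5:1 pp6:1

yes yes yes yes no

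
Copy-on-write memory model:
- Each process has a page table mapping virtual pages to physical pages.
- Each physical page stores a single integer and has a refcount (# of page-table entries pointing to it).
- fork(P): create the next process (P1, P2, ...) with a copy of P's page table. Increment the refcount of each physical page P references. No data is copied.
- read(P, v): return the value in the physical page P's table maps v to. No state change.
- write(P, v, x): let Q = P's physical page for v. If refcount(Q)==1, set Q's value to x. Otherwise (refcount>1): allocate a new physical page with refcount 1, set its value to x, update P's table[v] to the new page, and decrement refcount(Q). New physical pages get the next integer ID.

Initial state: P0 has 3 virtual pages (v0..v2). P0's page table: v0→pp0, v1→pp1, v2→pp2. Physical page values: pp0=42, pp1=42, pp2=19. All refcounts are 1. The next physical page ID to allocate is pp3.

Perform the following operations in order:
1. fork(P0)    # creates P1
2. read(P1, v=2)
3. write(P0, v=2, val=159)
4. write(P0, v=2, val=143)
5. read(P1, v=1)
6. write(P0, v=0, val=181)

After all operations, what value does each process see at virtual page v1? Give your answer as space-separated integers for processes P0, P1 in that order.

Op 1: fork(P0) -> P1. 3 ppages; refcounts: pp0:2 pp1:2 pp2:2
Op 2: read(P1, v2) -> 19. No state change.
Op 3: write(P0, v2, 159). refcount(pp2)=2>1 -> COPY to pp3. 4 ppages; refcounts: pp0:2 pp1:2 pp2:1 pp3:1
Op 4: write(P0, v2, 143). refcount(pp3)=1 -> write in place. 4 ppages; refcounts: pp0:2 pp1:2 pp2:1 pp3:1
Op 5: read(P1, v1) -> 42. No state change.
Op 6: write(P0, v0, 181). refcount(pp0)=2>1 -> COPY to pp4. 5 ppages; refcounts: pp0:1 pp1:2 pp2:1 pp3:1 pp4:1
P0: v1 -> pp1 = 42
P1: v1 -> pp1 = 42

Answer: 42 42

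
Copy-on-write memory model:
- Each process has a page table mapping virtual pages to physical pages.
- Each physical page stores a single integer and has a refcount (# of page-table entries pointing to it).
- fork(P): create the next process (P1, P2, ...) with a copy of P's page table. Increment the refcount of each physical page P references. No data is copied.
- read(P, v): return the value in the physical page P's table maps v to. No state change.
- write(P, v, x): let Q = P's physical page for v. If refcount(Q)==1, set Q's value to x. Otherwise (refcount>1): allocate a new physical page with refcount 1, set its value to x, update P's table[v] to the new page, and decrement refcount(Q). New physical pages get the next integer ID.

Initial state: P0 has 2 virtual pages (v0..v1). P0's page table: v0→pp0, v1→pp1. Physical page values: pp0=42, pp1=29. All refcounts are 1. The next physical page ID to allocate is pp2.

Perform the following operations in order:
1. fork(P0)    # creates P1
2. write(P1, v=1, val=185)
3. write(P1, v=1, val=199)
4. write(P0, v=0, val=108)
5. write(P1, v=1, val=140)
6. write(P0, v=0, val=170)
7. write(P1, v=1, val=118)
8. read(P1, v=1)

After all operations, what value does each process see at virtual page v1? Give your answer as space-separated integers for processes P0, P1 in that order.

Op 1: fork(P0) -> P1. 2 ppages; refcounts: pp0:2 pp1:2
Op 2: write(P1, v1, 185). refcount(pp1)=2>1 -> COPY to pp2. 3 ppages; refcounts: pp0:2 pp1:1 pp2:1
Op 3: write(P1, v1, 199). refcount(pp2)=1 -> write in place. 3 ppages; refcounts: pp0:2 pp1:1 pp2:1
Op 4: write(P0, v0, 108). refcount(pp0)=2>1 -> COPY to pp3. 4 ppages; refcounts: pp0:1 pp1:1 pp2:1 pp3:1
Op 5: write(P1, v1, 140). refcount(pp2)=1 -> write in place. 4 ppages; refcounts: pp0:1 pp1:1 pp2:1 pp3:1
Op 6: write(P0, v0, 170). refcount(pp3)=1 -> write in place. 4 ppages; refcounts: pp0:1 pp1:1 pp2:1 pp3:1
Op 7: write(P1, v1, 118). refcount(pp2)=1 -> write in place. 4 ppages; refcounts: pp0:1 pp1:1 pp2:1 pp3:1
Op 8: read(P1, v1) -> 118. No state change.
P0: v1 -> pp1 = 29
P1: v1 -> pp2 = 118

Answer: 29 118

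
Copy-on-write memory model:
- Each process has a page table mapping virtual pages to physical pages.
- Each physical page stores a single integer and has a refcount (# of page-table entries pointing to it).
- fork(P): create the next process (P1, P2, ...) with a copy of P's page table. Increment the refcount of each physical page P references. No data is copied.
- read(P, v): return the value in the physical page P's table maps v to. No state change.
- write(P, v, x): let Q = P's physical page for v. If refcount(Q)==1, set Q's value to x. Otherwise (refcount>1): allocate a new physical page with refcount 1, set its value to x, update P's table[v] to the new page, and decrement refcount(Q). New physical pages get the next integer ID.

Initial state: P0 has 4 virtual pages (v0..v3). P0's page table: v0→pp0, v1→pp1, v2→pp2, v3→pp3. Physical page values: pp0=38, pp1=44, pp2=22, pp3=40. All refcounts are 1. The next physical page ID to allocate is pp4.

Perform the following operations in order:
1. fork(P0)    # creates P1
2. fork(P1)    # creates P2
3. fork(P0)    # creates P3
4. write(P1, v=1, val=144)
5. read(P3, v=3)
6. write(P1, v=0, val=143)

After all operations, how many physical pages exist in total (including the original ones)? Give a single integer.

Op 1: fork(P0) -> P1. 4 ppages; refcounts: pp0:2 pp1:2 pp2:2 pp3:2
Op 2: fork(P1) -> P2. 4 ppages; refcounts: pp0:3 pp1:3 pp2:3 pp3:3
Op 3: fork(P0) -> P3. 4 ppages; refcounts: pp0:4 pp1:4 pp2:4 pp3:4
Op 4: write(P1, v1, 144). refcount(pp1)=4>1 -> COPY to pp4. 5 ppages; refcounts: pp0:4 pp1:3 pp2:4 pp3:4 pp4:1
Op 5: read(P3, v3) -> 40. No state change.
Op 6: write(P1, v0, 143). refcount(pp0)=4>1 -> COPY to pp5. 6 ppages; refcounts: pp0:3 pp1:3 pp2:4 pp3:4 pp4:1 pp5:1

Answer: 6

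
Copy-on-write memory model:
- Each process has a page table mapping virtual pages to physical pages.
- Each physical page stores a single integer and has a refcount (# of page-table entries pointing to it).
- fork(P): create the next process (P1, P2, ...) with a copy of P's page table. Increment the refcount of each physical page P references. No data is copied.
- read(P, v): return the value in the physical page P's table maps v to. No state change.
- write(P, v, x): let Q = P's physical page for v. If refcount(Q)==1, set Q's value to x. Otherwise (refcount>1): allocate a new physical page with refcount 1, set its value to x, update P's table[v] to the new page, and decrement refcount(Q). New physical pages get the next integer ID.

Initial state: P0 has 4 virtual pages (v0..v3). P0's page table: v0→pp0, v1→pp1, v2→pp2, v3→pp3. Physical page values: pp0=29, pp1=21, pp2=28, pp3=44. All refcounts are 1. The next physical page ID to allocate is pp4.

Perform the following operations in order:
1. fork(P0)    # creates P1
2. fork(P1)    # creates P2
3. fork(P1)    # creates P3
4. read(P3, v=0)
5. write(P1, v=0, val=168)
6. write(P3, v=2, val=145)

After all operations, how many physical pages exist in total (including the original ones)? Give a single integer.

Answer: 6

Derivation:
Op 1: fork(P0) -> P1. 4 ppages; refcounts: pp0:2 pp1:2 pp2:2 pp3:2
Op 2: fork(P1) -> P2. 4 ppages; refcounts: pp0:3 pp1:3 pp2:3 pp3:3
Op 3: fork(P1) -> P3. 4 ppages; refcounts: pp0:4 pp1:4 pp2:4 pp3:4
Op 4: read(P3, v0) -> 29. No state change.
Op 5: write(P1, v0, 168). refcount(pp0)=4>1 -> COPY to pp4. 5 ppages; refcounts: pp0:3 pp1:4 pp2:4 pp3:4 pp4:1
Op 6: write(P3, v2, 145). refcount(pp2)=4>1 -> COPY to pp5. 6 ppages; refcounts: pp0:3 pp1:4 pp2:3 pp3:4 pp4:1 pp5:1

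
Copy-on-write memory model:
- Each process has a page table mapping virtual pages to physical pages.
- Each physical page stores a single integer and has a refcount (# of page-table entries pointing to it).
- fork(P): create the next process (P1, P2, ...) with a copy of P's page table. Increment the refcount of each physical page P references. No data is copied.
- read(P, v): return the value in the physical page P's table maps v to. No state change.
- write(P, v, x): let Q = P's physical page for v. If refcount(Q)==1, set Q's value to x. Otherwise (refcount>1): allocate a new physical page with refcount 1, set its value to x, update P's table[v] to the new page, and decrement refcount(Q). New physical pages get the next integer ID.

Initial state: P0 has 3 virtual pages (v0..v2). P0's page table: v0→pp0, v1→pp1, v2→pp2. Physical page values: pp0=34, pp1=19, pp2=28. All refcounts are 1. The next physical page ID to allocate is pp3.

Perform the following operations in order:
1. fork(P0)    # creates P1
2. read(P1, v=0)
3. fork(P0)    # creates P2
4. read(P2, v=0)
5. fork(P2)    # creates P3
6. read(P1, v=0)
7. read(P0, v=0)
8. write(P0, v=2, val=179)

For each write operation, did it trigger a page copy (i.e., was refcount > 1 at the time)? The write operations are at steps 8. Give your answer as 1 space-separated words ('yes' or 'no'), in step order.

Op 1: fork(P0) -> P1. 3 ppages; refcounts: pp0:2 pp1:2 pp2:2
Op 2: read(P1, v0) -> 34. No state change.
Op 3: fork(P0) -> P2. 3 ppages; refcounts: pp0:3 pp1:3 pp2:3
Op 4: read(P2, v0) -> 34. No state change.
Op 5: fork(P2) -> P3. 3 ppages; refcounts: pp0:4 pp1:4 pp2:4
Op 6: read(P1, v0) -> 34. No state change.
Op 7: read(P0, v0) -> 34. No state change.
Op 8: write(P0, v2, 179). refcount(pp2)=4>1 -> COPY to pp3. 4 ppages; refcounts: pp0:4 pp1:4 pp2:3 pp3:1

yes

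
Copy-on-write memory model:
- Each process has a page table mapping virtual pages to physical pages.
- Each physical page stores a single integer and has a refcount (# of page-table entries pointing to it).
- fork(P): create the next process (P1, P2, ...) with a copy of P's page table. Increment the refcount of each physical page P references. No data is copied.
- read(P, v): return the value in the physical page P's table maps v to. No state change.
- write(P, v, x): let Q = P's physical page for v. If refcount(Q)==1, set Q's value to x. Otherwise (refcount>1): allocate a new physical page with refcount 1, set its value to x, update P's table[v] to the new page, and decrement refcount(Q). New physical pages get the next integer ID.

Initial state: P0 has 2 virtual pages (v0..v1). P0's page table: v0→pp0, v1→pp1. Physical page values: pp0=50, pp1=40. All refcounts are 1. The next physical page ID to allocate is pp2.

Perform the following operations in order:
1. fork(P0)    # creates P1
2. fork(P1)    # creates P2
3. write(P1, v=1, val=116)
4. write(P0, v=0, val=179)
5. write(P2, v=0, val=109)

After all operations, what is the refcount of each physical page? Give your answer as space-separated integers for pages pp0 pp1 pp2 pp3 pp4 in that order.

Answer: 1 2 1 1 1

Derivation:
Op 1: fork(P0) -> P1. 2 ppages; refcounts: pp0:2 pp1:2
Op 2: fork(P1) -> P2. 2 ppages; refcounts: pp0:3 pp1:3
Op 3: write(P1, v1, 116). refcount(pp1)=3>1 -> COPY to pp2. 3 ppages; refcounts: pp0:3 pp1:2 pp2:1
Op 4: write(P0, v0, 179). refcount(pp0)=3>1 -> COPY to pp3. 4 ppages; refcounts: pp0:2 pp1:2 pp2:1 pp3:1
Op 5: write(P2, v0, 109). refcount(pp0)=2>1 -> COPY to pp4. 5 ppages; refcounts: pp0:1 pp1:2 pp2:1 pp3:1 pp4:1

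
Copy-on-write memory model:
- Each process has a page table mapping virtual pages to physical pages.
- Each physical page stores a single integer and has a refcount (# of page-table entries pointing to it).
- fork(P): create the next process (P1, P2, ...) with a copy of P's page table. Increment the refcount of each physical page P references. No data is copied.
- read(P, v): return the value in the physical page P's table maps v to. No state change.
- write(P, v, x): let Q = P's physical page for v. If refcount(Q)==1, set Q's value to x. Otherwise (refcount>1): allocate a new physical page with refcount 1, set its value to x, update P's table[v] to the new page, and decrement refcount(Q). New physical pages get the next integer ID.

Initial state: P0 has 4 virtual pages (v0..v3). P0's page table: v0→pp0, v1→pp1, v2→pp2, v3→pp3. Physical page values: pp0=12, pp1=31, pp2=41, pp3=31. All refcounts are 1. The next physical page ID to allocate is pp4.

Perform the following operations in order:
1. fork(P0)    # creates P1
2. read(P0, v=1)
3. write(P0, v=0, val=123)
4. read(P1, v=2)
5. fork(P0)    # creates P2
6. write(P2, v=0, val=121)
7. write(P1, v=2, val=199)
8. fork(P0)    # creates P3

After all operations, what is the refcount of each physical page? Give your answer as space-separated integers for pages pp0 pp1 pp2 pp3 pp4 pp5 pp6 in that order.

Answer: 1 4 3 4 2 1 1

Derivation:
Op 1: fork(P0) -> P1. 4 ppages; refcounts: pp0:2 pp1:2 pp2:2 pp3:2
Op 2: read(P0, v1) -> 31. No state change.
Op 3: write(P0, v0, 123). refcount(pp0)=2>1 -> COPY to pp4. 5 ppages; refcounts: pp0:1 pp1:2 pp2:2 pp3:2 pp4:1
Op 4: read(P1, v2) -> 41. No state change.
Op 5: fork(P0) -> P2. 5 ppages; refcounts: pp0:1 pp1:3 pp2:3 pp3:3 pp4:2
Op 6: write(P2, v0, 121). refcount(pp4)=2>1 -> COPY to pp5. 6 ppages; refcounts: pp0:1 pp1:3 pp2:3 pp3:3 pp4:1 pp5:1
Op 7: write(P1, v2, 199). refcount(pp2)=3>1 -> COPY to pp6. 7 ppages; refcounts: pp0:1 pp1:3 pp2:2 pp3:3 pp4:1 pp5:1 pp6:1
Op 8: fork(P0) -> P3. 7 ppages; refcounts: pp0:1 pp1:4 pp2:3 pp3:4 pp4:2 pp5:1 pp6:1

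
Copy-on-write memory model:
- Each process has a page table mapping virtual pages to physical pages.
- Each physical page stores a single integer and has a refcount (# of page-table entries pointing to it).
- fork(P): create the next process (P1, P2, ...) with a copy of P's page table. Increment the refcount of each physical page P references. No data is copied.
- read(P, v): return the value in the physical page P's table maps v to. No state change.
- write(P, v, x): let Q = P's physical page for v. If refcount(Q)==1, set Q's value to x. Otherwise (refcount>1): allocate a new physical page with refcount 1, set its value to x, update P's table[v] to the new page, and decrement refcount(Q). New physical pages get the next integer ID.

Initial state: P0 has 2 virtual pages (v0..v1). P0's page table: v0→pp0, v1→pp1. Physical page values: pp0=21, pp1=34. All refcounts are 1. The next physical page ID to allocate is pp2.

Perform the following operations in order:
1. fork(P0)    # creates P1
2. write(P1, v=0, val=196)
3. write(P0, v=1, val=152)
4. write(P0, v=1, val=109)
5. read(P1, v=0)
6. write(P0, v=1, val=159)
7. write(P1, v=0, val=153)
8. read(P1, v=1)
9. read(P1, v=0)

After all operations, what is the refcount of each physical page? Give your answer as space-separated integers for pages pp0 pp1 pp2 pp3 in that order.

Answer: 1 1 1 1

Derivation:
Op 1: fork(P0) -> P1. 2 ppages; refcounts: pp0:2 pp1:2
Op 2: write(P1, v0, 196). refcount(pp0)=2>1 -> COPY to pp2. 3 ppages; refcounts: pp0:1 pp1:2 pp2:1
Op 3: write(P0, v1, 152). refcount(pp1)=2>1 -> COPY to pp3. 4 ppages; refcounts: pp0:1 pp1:1 pp2:1 pp3:1
Op 4: write(P0, v1, 109). refcount(pp3)=1 -> write in place. 4 ppages; refcounts: pp0:1 pp1:1 pp2:1 pp3:1
Op 5: read(P1, v0) -> 196. No state change.
Op 6: write(P0, v1, 159). refcount(pp3)=1 -> write in place. 4 ppages; refcounts: pp0:1 pp1:1 pp2:1 pp3:1
Op 7: write(P1, v0, 153). refcount(pp2)=1 -> write in place. 4 ppages; refcounts: pp0:1 pp1:1 pp2:1 pp3:1
Op 8: read(P1, v1) -> 34. No state change.
Op 9: read(P1, v0) -> 153. No state change.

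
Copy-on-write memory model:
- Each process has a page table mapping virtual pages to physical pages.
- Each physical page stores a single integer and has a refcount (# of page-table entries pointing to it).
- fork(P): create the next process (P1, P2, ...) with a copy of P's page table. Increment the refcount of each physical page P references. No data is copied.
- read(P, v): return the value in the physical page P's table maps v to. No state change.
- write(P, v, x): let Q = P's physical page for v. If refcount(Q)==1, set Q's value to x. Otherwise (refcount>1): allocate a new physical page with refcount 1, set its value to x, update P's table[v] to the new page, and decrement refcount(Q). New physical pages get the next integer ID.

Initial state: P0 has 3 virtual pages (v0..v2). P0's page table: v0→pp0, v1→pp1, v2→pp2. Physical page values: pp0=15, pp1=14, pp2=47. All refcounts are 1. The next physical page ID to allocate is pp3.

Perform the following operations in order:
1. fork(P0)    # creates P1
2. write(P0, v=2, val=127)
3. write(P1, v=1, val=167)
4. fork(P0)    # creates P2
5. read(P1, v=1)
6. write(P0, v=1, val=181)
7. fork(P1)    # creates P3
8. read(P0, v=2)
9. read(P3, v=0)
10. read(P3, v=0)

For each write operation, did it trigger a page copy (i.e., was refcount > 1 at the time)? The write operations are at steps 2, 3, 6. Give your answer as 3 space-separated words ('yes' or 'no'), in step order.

Op 1: fork(P0) -> P1. 3 ppages; refcounts: pp0:2 pp1:2 pp2:2
Op 2: write(P0, v2, 127). refcount(pp2)=2>1 -> COPY to pp3. 4 ppages; refcounts: pp0:2 pp1:2 pp2:1 pp3:1
Op 3: write(P1, v1, 167). refcount(pp1)=2>1 -> COPY to pp4. 5 ppages; refcounts: pp0:2 pp1:1 pp2:1 pp3:1 pp4:1
Op 4: fork(P0) -> P2. 5 ppages; refcounts: pp0:3 pp1:2 pp2:1 pp3:2 pp4:1
Op 5: read(P1, v1) -> 167. No state change.
Op 6: write(P0, v1, 181). refcount(pp1)=2>1 -> COPY to pp5. 6 ppages; refcounts: pp0:3 pp1:1 pp2:1 pp3:2 pp4:1 pp5:1
Op 7: fork(P1) -> P3. 6 ppages; refcounts: pp0:4 pp1:1 pp2:2 pp3:2 pp4:2 pp5:1
Op 8: read(P0, v2) -> 127. No state change.
Op 9: read(P3, v0) -> 15. No state change.
Op 10: read(P3, v0) -> 15. No state change.

yes yes yes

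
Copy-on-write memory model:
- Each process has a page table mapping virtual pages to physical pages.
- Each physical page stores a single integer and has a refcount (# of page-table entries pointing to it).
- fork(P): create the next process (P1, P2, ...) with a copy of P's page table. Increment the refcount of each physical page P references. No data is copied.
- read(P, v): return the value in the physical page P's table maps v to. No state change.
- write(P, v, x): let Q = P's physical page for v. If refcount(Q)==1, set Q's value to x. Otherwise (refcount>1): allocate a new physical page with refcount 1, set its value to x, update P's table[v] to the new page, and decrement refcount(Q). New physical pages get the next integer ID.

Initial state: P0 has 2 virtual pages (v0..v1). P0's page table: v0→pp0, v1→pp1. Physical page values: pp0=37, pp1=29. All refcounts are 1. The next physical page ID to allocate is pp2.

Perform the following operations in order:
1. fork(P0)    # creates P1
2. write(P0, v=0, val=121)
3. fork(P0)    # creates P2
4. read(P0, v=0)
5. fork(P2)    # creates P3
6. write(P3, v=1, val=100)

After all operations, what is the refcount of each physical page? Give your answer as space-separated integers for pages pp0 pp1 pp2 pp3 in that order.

Op 1: fork(P0) -> P1. 2 ppages; refcounts: pp0:2 pp1:2
Op 2: write(P0, v0, 121). refcount(pp0)=2>1 -> COPY to pp2. 3 ppages; refcounts: pp0:1 pp1:2 pp2:1
Op 3: fork(P0) -> P2. 3 ppages; refcounts: pp0:1 pp1:3 pp2:2
Op 4: read(P0, v0) -> 121. No state change.
Op 5: fork(P2) -> P3. 3 ppages; refcounts: pp0:1 pp1:4 pp2:3
Op 6: write(P3, v1, 100). refcount(pp1)=4>1 -> COPY to pp3. 4 ppages; refcounts: pp0:1 pp1:3 pp2:3 pp3:1

Answer: 1 3 3 1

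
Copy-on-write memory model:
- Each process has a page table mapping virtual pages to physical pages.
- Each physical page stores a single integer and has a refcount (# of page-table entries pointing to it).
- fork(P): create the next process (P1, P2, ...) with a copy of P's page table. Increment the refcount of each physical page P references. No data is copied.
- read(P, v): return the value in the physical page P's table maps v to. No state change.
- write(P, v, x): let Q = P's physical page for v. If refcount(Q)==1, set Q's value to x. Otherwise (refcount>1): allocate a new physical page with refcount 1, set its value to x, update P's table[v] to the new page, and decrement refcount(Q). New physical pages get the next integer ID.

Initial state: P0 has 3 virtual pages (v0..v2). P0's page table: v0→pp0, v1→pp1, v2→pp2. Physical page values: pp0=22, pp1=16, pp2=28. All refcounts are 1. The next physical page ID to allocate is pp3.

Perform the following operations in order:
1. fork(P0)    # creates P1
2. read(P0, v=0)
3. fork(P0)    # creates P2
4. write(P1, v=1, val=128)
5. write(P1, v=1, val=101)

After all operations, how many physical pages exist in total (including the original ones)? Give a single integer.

Op 1: fork(P0) -> P1. 3 ppages; refcounts: pp0:2 pp1:2 pp2:2
Op 2: read(P0, v0) -> 22. No state change.
Op 3: fork(P0) -> P2. 3 ppages; refcounts: pp0:3 pp1:3 pp2:3
Op 4: write(P1, v1, 128). refcount(pp1)=3>1 -> COPY to pp3. 4 ppages; refcounts: pp0:3 pp1:2 pp2:3 pp3:1
Op 5: write(P1, v1, 101). refcount(pp3)=1 -> write in place. 4 ppages; refcounts: pp0:3 pp1:2 pp2:3 pp3:1

Answer: 4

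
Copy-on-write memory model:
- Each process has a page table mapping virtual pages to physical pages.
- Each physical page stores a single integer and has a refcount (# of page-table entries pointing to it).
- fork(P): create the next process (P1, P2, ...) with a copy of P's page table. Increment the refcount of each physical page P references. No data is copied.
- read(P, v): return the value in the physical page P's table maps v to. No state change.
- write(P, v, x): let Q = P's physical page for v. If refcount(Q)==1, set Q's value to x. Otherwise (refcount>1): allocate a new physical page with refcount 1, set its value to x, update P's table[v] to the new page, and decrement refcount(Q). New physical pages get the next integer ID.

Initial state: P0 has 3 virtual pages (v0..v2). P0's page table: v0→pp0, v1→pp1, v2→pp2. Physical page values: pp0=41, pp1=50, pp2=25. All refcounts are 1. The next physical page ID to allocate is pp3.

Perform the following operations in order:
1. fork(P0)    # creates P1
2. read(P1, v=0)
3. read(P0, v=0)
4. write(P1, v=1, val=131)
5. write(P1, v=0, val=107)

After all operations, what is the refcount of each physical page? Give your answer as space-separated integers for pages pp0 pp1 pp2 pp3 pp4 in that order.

Op 1: fork(P0) -> P1. 3 ppages; refcounts: pp0:2 pp1:2 pp2:2
Op 2: read(P1, v0) -> 41. No state change.
Op 3: read(P0, v0) -> 41. No state change.
Op 4: write(P1, v1, 131). refcount(pp1)=2>1 -> COPY to pp3. 4 ppages; refcounts: pp0:2 pp1:1 pp2:2 pp3:1
Op 5: write(P1, v0, 107). refcount(pp0)=2>1 -> COPY to pp4. 5 ppages; refcounts: pp0:1 pp1:1 pp2:2 pp3:1 pp4:1

Answer: 1 1 2 1 1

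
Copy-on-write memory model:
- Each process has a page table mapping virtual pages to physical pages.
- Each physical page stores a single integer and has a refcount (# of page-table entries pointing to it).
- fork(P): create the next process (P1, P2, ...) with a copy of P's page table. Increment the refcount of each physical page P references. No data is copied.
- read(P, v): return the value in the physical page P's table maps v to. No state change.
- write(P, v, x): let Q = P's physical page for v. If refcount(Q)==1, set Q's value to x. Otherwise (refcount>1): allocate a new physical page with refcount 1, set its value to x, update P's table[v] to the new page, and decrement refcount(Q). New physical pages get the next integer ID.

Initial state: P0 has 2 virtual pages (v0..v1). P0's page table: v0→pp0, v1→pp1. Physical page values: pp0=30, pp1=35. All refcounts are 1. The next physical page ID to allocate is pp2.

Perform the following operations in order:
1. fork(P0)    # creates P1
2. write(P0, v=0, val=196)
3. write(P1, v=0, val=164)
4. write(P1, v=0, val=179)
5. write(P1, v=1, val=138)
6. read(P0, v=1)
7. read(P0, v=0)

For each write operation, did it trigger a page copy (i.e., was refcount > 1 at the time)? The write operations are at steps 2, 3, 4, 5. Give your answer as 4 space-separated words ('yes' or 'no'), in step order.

Op 1: fork(P0) -> P1. 2 ppages; refcounts: pp0:2 pp1:2
Op 2: write(P0, v0, 196). refcount(pp0)=2>1 -> COPY to pp2. 3 ppages; refcounts: pp0:1 pp1:2 pp2:1
Op 3: write(P1, v0, 164). refcount(pp0)=1 -> write in place. 3 ppages; refcounts: pp0:1 pp1:2 pp2:1
Op 4: write(P1, v0, 179). refcount(pp0)=1 -> write in place. 3 ppages; refcounts: pp0:1 pp1:2 pp2:1
Op 5: write(P1, v1, 138). refcount(pp1)=2>1 -> COPY to pp3. 4 ppages; refcounts: pp0:1 pp1:1 pp2:1 pp3:1
Op 6: read(P0, v1) -> 35. No state change.
Op 7: read(P0, v0) -> 196. No state change.

yes no no yes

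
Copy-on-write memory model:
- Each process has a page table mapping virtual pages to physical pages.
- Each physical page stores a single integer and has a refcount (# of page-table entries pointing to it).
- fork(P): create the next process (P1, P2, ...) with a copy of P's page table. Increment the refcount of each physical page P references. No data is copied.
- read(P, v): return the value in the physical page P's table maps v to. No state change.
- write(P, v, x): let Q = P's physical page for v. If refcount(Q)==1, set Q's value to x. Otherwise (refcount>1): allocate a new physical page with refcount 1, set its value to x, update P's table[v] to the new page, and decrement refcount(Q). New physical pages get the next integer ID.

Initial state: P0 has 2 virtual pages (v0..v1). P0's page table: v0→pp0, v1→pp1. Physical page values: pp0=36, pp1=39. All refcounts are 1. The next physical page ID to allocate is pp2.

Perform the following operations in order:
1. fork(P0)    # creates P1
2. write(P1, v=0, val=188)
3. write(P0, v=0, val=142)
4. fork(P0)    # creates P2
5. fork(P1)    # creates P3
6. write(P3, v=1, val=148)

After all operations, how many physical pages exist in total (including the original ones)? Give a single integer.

Op 1: fork(P0) -> P1. 2 ppages; refcounts: pp0:2 pp1:2
Op 2: write(P1, v0, 188). refcount(pp0)=2>1 -> COPY to pp2. 3 ppages; refcounts: pp0:1 pp1:2 pp2:1
Op 3: write(P0, v0, 142). refcount(pp0)=1 -> write in place. 3 ppages; refcounts: pp0:1 pp1:2 pp2:1
Op 4: fork(P0) -> P2. 3 ppages; refcounts: pp0:2 pp1:3 pp2:1
Op 5: fork(P1) -> P3. 3 ppages; refcounts: pp0:2 pp1:4 pp2:2
Op 6: write(P3, v1, 148). refcount(pp1)=4>1 -> COPY to pp3. 4 ppages; refcounts: pp0:2 pp1:3 pp2:2 pp3:1

Answer: 4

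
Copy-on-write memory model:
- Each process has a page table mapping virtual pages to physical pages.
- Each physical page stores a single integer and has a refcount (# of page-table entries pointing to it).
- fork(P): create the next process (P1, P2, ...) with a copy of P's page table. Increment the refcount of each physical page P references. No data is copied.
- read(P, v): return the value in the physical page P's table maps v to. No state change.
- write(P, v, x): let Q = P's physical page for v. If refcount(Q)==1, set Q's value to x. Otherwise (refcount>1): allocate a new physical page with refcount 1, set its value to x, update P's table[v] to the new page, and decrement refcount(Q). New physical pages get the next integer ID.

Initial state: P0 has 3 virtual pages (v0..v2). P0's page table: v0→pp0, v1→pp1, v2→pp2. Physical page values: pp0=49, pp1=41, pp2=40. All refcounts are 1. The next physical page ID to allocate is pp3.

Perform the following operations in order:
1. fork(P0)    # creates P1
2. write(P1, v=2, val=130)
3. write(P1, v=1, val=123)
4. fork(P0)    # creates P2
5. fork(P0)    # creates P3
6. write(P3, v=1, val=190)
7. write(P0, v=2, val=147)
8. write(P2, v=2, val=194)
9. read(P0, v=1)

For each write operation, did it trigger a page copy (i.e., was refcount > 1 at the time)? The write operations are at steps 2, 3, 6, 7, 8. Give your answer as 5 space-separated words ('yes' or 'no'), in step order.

Op 1: fork(P0) -> P1. 3 ppages; refcounts: pp0:2 pp1:2 pp2:2
Op 2: write(P1, v2, 130). refcount(pp2)=2>1 -> COPY to pp3. 4 ppages; refcounts: pp0:2 pp1:2 pp2:1 pp3:1
Op 3: write(P1, v1, 123). refcount(pp1)=2>1 -> COPY to pp4. 5 ppages; refcounts: pp0:2 pp1:1 pp2:1 pp3:1 pp4:1
Op 4: fork(P0) -> P2. 5 ppages; refcounts: pp0:3 pp1:2 pp2:2 pp3:1 pp4:1
Op 5: fork(P0) -> P3. 5 ppages; refcounts: pp0:4 pp1:3 pp2:3 pp3:1 pp4:1
Op 6: write(P3, v1, 190). refcount(pp1)=3>1 -> COPY to pp5. 6 ppages; refcounts: pp0:4 pp1:2 pp2:3 pp3:1 pp4:1 pp5:1
Op 7: write(P0, v2, 147). refcount(pp2)=3>1 -> COPY to pp6. 7 ppages; refcounts: pp0:4 pp1:2 pp2:2 pp3:1 pp4:1 pp5:1 pp6:1
Op 8: write(P2, v2, 194). refcount(pp2)=2>1 -> COPY to pp7. 8 ppages; refcounts: pp0:4 pp1:2 pp2:1 pp3:1 pp4:1 pp5:1 pp6:1 pp7:1
Op 9: read(P0, v1) -> 41. No state change.

yes yes yes yes yes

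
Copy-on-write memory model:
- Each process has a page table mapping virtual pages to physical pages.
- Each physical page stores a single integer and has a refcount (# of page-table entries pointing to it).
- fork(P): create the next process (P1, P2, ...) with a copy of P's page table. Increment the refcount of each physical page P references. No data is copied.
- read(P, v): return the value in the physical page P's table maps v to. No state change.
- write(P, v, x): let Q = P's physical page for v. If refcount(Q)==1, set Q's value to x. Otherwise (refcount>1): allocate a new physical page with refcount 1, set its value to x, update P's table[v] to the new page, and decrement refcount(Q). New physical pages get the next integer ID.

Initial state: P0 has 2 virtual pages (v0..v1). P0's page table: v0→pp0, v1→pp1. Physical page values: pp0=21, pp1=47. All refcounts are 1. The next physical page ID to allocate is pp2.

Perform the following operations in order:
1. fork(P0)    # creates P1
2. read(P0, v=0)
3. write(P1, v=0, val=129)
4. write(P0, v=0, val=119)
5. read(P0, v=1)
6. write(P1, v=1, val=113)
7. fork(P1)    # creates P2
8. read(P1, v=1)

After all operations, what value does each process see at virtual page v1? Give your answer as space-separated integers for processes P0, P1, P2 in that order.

Answer: 47 113 113

Derivation:
Op 1: fork(P0) -> P1. 2 ppages; refcounts: pp0:2 pp1:2
Op 2: read(P0, v0) -> 21. No state change.
Op 3: write(P1, v0, 129). refcount(pp0)=2>1 -> COPY to pp2. 3 ppages; refcounts: pp0:1 pp1:2 pp2:1
Op 4: write(P0, v0, 119). refcount(pp0)=1 -> write in place. 3 ppages; refcounts: pp0:1 pp1:2 pp2:1
Op 5: read(P0, v1) -> 47. No state change.
Op 6: write(P1, v1, 113). refcount(pp1)=2>1 -> COPY to pp3. 4 ppages; refcounts: pp0:1 pp1:1 pp2:1 pp3:1
Op 7: fork(P1) -> P2. 4 ppages; refcounts: pp0:1 pp1:1 pp2:2 pp3:2
Op 8: read(P1, v1) -> 113. No state change.
P0: v1 -> pp1 = 47
P1: v1 -> pp3 = 113
P2: v1 -> pp3 = 113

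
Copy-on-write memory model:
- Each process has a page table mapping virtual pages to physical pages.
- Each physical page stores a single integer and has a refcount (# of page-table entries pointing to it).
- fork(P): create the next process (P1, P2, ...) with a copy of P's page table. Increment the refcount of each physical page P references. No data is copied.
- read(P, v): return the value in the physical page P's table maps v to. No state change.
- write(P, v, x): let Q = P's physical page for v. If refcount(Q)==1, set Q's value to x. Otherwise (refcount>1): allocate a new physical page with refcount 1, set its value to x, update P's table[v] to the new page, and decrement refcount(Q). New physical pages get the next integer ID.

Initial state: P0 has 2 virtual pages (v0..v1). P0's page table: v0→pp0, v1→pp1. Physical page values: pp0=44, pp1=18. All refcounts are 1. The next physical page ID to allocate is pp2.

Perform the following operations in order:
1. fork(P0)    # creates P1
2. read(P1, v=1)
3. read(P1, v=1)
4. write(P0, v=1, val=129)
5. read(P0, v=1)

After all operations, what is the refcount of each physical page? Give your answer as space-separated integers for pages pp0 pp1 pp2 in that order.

Answer: 2 1 1

Derivation:
Op 1: fork(P0) -> P1. 2 ppages; refcounts: pp0:2 pp1:2
Op 2: read(P1, v1) -> 18. No state change.
Op 3: read(P1, v1) -> 18. No state change.
Op 4: write(P0, v1, 129). refcount(pp1)=2>1 -> COPY to pp2. 3 ppages; refcounts: pp0:2 pp1:1 pp2:1
Op 5: read(P0, v1) -> 129. No state change.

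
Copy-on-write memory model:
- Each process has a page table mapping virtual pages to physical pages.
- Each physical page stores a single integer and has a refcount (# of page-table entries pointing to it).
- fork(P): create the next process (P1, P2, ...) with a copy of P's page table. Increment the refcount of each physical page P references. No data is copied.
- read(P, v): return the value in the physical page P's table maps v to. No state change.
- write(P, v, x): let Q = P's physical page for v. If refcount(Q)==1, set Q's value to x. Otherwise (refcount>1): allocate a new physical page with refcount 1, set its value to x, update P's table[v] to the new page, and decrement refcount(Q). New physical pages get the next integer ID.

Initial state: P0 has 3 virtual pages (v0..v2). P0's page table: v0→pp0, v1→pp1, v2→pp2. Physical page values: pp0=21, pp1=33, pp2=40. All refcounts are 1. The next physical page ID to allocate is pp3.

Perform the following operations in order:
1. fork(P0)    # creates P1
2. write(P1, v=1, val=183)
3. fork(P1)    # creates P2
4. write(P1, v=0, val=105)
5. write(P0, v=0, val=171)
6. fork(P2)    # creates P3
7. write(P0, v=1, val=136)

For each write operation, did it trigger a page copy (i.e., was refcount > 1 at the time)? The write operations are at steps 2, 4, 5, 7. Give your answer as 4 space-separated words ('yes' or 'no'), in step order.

Op 1: fork(P0) -> P1. 3 ppages; refcounts: pp0:2 pp1:2 pp2:2
Op 2: write(P1, v1, 183). refcount(pp1)=2>1 -> COPY to pp3. 4 ppages; refcounts: pp0:2 pp1:1 pp2:2 pp3:1
Op 3: fork(P1) -> P2. 4 ppages; refcounts: pp0:3 pp1:1 pp2:3 pp3:2
Op 4: write(P1, v0, 105). refcount(pp0)=3>1 -> COPY to pp4. 5 ppages; refcounts: pp0:2 pp1:1 pp2:3 pp3:2 pp4:1
Op 5: write(P0, v0, 171). refcount(pp0)=2>1 -> COPY to pp5. 6 ppages; refcounts: pp0:1 pp1:1 pp2:3 pp3:2 pp4:1 pp5:1
Op 6: fork(P2) -> P3. 6 ppages; refcounts: pp0:2 pp1:1 pp2:4 pp3:3 pp4:1 pp5:1
Op 7: write(P0, v1, 136). refcount(pp1)=1 -> write in place. 6 ppages; refcounts: pp0:2 pp1:1 pp2:4 pp3:3 pp4:1 pp5:1

yes yes yes no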